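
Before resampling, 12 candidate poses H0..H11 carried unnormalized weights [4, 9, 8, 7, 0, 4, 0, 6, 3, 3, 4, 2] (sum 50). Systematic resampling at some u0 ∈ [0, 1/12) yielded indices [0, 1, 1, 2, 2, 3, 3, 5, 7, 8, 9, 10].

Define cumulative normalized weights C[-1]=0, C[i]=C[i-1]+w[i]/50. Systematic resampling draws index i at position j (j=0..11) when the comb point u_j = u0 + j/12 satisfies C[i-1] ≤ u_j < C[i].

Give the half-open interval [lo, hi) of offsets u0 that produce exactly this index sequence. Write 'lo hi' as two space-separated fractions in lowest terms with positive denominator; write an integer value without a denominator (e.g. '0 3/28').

C = [2/25, 13/50, 21/50, 14/25, 14/25, 16/25, 16/25, 19/25, 41/50, 22/25, 24/25, 1]
j=0 picked index 0: u0 ∈ [0, 2/25)
j=1 picked index 1: u0 ∈ [-1/300, 53/300)
j=2 picked index 1: u0 ∈ [-13/150, 7/75)
j=3 picked index 2: u0 ∈ [1/100, 17/100)
j=4 picked index 2: u0 ∈ [-11/150, 13/150)
j=5 picked index 3: u0 ∈ [1/300, 43/300)
j=6 picked index 3: u0 ∈ [-2/25, 3/50)
j=7 picked index 5: u0 ∈ [-7/300, 17/300)
j=8 picked index 7: u0 ∈ [-2/75, 7/75)
j=9 picked index 8: u0 ∈ [1/100, 7/100)
j=10 picked index 9: u0 ∈ [-1/75, 7/150)
j=11 picked index 10: u0 ∈ [-11/300, 13/300)
intersection: [1/100, 13/300)

1/100 13/300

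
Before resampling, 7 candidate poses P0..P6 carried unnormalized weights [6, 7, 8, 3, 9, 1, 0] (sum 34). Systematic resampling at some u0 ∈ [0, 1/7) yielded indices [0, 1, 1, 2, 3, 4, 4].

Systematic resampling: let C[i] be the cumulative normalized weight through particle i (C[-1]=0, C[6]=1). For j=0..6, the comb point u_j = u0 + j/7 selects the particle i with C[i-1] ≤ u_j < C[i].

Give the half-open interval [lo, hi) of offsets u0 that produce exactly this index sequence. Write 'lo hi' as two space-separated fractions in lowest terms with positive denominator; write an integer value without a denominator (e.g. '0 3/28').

11/238 23/238

C = [3/17, 13/34, 21/34, 12/17, 33/34, 1, 1]
j=0 picked index 0: u0 ∈ [0, 3/17)
j=1 picked index 1: u0 ∈ [4/119, 57/238)
j=2 picked index 1: u0 ∈ [-13/119, 23/238)
j=3 picked index 2: u0 ∈ [-11/238, 45/238)
j=4 picked index 3: u0 ∈ [11/238, 16/119)
j=5 picked index 4: u0 ∈ [-1/119, 61/238)
j=6 picked index 4: u0 ∈ [-18/119, 27/238)
intersection: [11/238, 23/238)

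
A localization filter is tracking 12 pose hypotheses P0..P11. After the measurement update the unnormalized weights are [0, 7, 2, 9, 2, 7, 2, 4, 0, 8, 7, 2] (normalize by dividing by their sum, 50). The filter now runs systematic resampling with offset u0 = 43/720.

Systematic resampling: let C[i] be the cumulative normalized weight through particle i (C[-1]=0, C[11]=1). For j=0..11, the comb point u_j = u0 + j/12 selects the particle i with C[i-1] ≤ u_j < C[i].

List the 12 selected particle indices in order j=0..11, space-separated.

1 2 3 3 4 5 6 7 9 9 10 11

C = [0, 7/50, 9/50, 9/25, 2/5, 27/50, 29/50, 33/50, 33/50, 41/50, 24/25, 1]
j=0: u_0=43/720 ∈ [0, 7/50) → index 1
j=1: u_1=103/720 ∈ [7/50, 9/50) → index 2
j=2: u_2=163/720 ∈ [9/50, 9/25) → index 3
j=3: u_3=223/720 ∈ [9/50, 9/25) → index 3
j=4: u_4=283/720 ∈ [9/25, 2/5) → index 4
j=5: u_5=343/720 ∈ [2/5, 27/50) → index 5
j=6: u_6=403/720 ∈ [27/50, 29/50) → index 6
j=7: u_7=463/720 ∈ [29/50, 33/50) → index 7
j=8: u_8=523/720 ∈ [33/50, 41/50) → index 9
j=9: u_9=583/720 ∈ [33/50, 41/50) → index 9
j=10: u_10=643/720 ∈ [41/50, 24/25) → index 10
j=11: u_11=703/720 ∈ [24/25, 1) → index 11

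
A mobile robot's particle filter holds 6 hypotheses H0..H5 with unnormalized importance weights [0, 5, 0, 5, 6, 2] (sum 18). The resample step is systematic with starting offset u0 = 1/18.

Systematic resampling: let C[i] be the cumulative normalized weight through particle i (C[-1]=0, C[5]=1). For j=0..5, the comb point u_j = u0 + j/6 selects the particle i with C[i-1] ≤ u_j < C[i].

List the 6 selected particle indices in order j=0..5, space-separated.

1 1 3 4 4 5

C = [0, 5/18, 5/18, 5/9, 8/9, 1]
j=0: u_0=1/18 ∈ [0, 5/18) → index 1
j=1: u_1=2/9 ∈ [0, 5/18) → index 1
j=2: u_2=7/18 ∈ [5/18, 5/9) → index 3
j=3: u_3=5/9 ∈ [5/9, 8/9) → index 4
j=4: u_4=13/18 ∈ [5/9, 8/9) → index 4
j=5: u_5=8/9 ∈ [8/9, 1) → index 5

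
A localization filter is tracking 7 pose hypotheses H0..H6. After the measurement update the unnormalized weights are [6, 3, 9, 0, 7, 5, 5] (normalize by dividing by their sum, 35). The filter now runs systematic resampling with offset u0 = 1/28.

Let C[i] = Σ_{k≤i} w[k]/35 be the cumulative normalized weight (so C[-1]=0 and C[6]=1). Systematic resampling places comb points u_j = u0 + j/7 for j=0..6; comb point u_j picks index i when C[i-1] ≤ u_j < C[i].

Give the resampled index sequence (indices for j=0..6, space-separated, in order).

C = [6/35, 9/35, 18/35, 18/35, 5/7, 6/7, 1]
j=0: u_0=1/28 ∈ [0, 6/35) → index 0
j=1: u_1=5/28 ∈ [6/35, 9/35) → index 1
j=2: u_2=9/28 ∈ [9/35, 18/35) → index 2
j=3: u_3=13/28 ∈ [9/35, 18/35) → index 2
j=4: u_4=17/28 ∈ [18/35, 5/7) → index 4
j=5: u_5=3/4 ∈ [5/7, 6/7) → index 5
j=6: u_6=25/28 ∈ [6/7, 1) → index 6

0 1 2 2 4 5 6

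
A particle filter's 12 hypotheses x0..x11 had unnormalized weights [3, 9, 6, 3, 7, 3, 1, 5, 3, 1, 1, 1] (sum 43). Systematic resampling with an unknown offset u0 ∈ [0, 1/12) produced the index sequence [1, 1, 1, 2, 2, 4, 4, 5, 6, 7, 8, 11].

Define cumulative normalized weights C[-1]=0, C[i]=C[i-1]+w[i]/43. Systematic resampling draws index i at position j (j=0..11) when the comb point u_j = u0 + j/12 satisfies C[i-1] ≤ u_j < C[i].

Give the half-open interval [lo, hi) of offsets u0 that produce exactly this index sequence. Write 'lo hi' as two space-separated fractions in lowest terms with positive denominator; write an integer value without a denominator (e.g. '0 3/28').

37/516 10/129

C = [3/43, 12/43, 18/43, 21/43, 28/43, 31/43, 32/43, 37/43, 40/43, 41/43, 42/43, 1]
j=0 picked index 1: u0 ∈ [3/43, 12/43)
j=1 picked index 1: u0 ∈ [-7/516, 101/516)
j=2 picked index 1: u0 ∈ [-25/258, 29/258)
j=3 picked index 2: u0 ∈ [5/172, 29/172)
j=4 picked index 2: u0 ∈ [-7/129, 11/129)
j=5 picked index 4: u0 ∈ [37/516, 121/516)
j=6 picked index 4: u0 ∈ [-1/86, 13/86)
j=7 picked index 5: u0 ∈ [35/516, 71/516)
j=8 picked index 6: u0 ∈ [7/129, 10/129)
j=9 picked index 7: u0 ∈ [-1/172, 19/172)
j=10 picked index 8: u0 ∈ [7/258, 25/258)
j=11 picked index 11: u0 ∈ [31/516, 1/12)
intersection: [37/516, 10/129)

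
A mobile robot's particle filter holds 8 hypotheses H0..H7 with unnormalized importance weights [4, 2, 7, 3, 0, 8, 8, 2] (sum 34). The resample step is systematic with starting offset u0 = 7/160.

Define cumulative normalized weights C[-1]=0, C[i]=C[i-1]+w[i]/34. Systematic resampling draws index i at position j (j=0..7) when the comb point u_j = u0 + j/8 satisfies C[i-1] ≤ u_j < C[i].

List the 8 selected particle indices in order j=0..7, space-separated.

0 1 2 3 5 5 6 6

C = [2/17, 3/17, 13/34, 8/17, 8/17, 12/17, 16/17, 1]
j=0: u_0=7/160 ∈ [0, 2/17) → index 0
j=1: u_1=27/160 ∈ [2/17, 3/17) → index 1
j=2: u_2=47/160 ∈ [3/17, 13/34) → index 2
j=3: u_3=67/160 ∈ [13/34, 8/17) → index 3
j=4: u_4=87/160 ∈ [8/17, 12/17) → index 5
j=5: u_5=107/160 ∈ [8/17, 12/17) → index 5
j=6: u_6=127/160 ∈ [12/17, 16/17) → index 6
j=7: u_7=147/160 ∈ [12/17, 16/17) → index 6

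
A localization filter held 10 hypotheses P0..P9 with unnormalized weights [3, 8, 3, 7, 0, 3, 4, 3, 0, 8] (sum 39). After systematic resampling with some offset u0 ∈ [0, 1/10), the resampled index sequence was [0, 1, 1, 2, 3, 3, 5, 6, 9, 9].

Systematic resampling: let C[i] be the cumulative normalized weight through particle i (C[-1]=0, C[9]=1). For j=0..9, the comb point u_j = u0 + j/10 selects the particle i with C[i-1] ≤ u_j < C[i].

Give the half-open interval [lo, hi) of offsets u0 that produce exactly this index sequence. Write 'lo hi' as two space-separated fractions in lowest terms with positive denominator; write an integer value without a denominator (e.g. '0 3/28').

0 1/65

C = [1/13, 11/39, 14/39, 7/13, 7/13, 8/13, 28/39, 31/39, 31/39, 1]
j=0 picked index 0: u0 ∈ [0, 1/13)
j=1 picked index 1: u0 ∈ [-3/130, 71/390)
j=2 picked index 1: u0 ∈ [-8/65, 16/195)
j=3 picked index 2: u0 ∈ [-7/390, 23/390)
j=4 picked index 3: u0 ∈ [-8/195, 9/65)
j=5 picked index 3: u0 ∈ [-11/78, 1/26)
j=6 picked index 5: u0 ∈ [-4/65, 1/65)
j=7 picked index 6: u0 ∈ [-11/130, 7/390)
j=8 picked index 9: u0 ∈ [-1/195, 1/5)
j=9 picked index 9: u0 ∈ [-41/390, 1/10)
intersection: [0, 1/65)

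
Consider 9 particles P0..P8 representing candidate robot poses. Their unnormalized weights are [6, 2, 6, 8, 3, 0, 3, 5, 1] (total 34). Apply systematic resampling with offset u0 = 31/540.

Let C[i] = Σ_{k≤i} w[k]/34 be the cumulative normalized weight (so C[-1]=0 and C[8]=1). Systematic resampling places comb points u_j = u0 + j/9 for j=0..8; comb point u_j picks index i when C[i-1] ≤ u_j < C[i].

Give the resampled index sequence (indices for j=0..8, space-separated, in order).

C = [3/17, 4/17, 7/17, 11/17, 25/34, 25/34, 14/17, 33/34, 1]
j=0: u_0=31/540 ∈ [0, 3/17) → index 0
j=1: u_1=91/540 ∈ [0, 3/17) → index 0
j=2: u_2=151/540 ∈ [4/17, 7/17) → index 2
j=3: u_3=211/540 ∈ [4/17, 7/17) → index 2
j=4: u_4=271/540 ∈ [7/17, 11/17) → index 3
j=5: u_5=331/540 ∈ [7/17, 11/17) → index 3
j=6: u_6=391/540 ∈ [11/17, 25/34) → index 4
j=7: u_7=451/540 ∈ [14/17, 33/34) → index 7
j=8: u_8=511/540 ∈ [14/17, 33/34) → index 7

0 0 2 2 3 3 4 7 7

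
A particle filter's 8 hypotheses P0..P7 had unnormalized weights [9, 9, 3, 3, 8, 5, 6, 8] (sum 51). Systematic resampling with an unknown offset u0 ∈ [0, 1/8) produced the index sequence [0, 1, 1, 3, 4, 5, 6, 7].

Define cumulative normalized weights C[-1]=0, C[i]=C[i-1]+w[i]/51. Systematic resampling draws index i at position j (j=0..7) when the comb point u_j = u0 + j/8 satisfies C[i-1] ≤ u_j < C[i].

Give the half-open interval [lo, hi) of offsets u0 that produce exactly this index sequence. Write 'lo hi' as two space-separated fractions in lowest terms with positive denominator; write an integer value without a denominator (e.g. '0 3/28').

C = [3/17, 6/17, 7/17, 8/17, 32/51, 37/51, 43/51, 1]
j=0 picked index 0: u0 ∈ [0, 3/17)
j=1 picked index 1: u0 ∈ [7/136, 31/136)
j=2 picked index 1: u0 ∈ [-5/68, 7/68)
j=3 picked index 3: u0 ∈ [5/136, 13/136)
j=4 picked index 4: u0 ∈ [-1/34, 13/102)
j=5 picked index 5: u0 ∈ [1/408, 41/408)
j=6 picked index 6: u0 ∈ [-5/204, 19/204)
j=7 picked index 7: u0 ∈ [-13/408, 1/8)
intersection: [7/136, 19/204)

7/136 19/204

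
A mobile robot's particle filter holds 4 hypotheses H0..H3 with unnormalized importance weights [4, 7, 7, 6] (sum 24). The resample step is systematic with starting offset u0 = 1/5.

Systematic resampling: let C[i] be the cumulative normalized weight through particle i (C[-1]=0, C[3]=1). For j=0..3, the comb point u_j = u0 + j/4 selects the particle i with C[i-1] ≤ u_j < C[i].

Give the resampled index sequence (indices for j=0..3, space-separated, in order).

1 1 2 3

C = [1/6, 11/24, 3/4, 1]
j=0: u_0=1/5 ∈ [1/6, 11/24) → index 1
j=1: u_1=9/20 ∈ [1/6, 11/24) → index 1
j=2: u_2=7/10 ∈ [11/24, 3/4) → index 2
j=3: u_3=19/20 ∈ [3/4, 1) → index 3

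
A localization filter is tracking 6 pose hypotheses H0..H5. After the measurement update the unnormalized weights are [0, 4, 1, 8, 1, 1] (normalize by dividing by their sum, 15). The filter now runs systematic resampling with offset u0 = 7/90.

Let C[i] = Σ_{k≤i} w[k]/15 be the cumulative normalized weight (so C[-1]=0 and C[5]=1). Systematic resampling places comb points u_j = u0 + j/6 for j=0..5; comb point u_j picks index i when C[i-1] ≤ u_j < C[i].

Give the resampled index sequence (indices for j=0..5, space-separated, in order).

C = [0, 4/15, 1/3, 13/15, 14/15, 1]
j=0: u_0=7/90 ∈ [0, 4/15) → index 1
j=1: u_1=11/45 ∈ [0, 4/15) → index 1
j=2: u_2=37/90 ∈ [1/3, 13/15) → index 3
j=3: u_3=26/45 ∈ [1/3, 13/15) → index 3
j=4: u_4=67/90 ∈ [1/3, 13/15) → index 3
j=5: u_5=41/45 ∈ [13/15, 14/15) → index 4

1 1 3 3 3 4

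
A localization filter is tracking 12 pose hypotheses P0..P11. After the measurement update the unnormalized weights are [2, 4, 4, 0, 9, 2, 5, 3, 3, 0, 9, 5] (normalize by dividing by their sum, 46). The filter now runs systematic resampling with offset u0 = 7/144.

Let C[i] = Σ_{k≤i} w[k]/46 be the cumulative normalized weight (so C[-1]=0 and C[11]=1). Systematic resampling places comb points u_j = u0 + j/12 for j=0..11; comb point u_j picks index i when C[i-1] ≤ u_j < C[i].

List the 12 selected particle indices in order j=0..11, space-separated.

1 2 2 4 4 6 6 8 10 10 10 11

C = [1/23, 3/23, 5/23, 5/23, 19/46, 21/46, 13/23, 29/46, 16/23, 16/23, 41/46, 1]
j=0: u_0=7/144 ∈ [1/23, 3/23) → index 1
j=1: u_1=19/144 ∈ [3/23, 5/23) → index 2
j=2: u_2=31/144 ∈ [3/23, 5/23) → index 2
j=3: u_3=43/144 ∈ [5/23, 19/46) → index 4
j=4: u_4=55/144 ∈ [5/23, 19/46) → index 4
j=5: u_5=67/144 ∈ [21/46, 13/23) → index 6
j=6: u_6=79/144 ∈ [21/46, 13/23) → index 6
j=7: u_7=91/144 ∈ [29/46, 16/23) → index 8
j=8: u_8=103/144 ∈ [16/23, 41/46) → index 10
j=9: u_9=115/144 ∈ [16/23, 41/46) → index 10
j=10: u_10=127/144 ∈ [16/23, 41/46) → index 10
j=11: u_11=139/144 ∈ [41/46, 1) → index 11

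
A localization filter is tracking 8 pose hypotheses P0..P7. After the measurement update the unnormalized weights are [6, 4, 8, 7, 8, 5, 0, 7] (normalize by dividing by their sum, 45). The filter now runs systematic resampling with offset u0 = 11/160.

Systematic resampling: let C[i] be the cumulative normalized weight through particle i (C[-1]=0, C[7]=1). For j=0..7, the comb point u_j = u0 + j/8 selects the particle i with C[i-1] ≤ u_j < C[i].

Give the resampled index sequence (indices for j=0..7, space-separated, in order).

0 1 2 3 4 4 5 7

C = [2/15, 2/9, 2/5, 5/9, 11/15, 38/45, 38/45, 1]
j=0: u_0=11/160 ∈ [0, 2/15) → index 0
j=1: u_1=31/160 ∈ [2/15, 2/9) → index 1
j=2: u_2=51/160 ∈ [2/9, 2/5) → index 2
j=3: u_3=71/160 ∈ [2/5, 5/9) → index 3
j=4: u_4=91/160 ∈ [5/9, 11/15) → index 4
j=5: u_5=111/160 ∈ [5/9, 11/15) → index 4
j=6: u_6=131/160 ∈ [11/15, 38/45) → index 5
j=7: u_7=151/160 ∈ [38/45, 1) → index 7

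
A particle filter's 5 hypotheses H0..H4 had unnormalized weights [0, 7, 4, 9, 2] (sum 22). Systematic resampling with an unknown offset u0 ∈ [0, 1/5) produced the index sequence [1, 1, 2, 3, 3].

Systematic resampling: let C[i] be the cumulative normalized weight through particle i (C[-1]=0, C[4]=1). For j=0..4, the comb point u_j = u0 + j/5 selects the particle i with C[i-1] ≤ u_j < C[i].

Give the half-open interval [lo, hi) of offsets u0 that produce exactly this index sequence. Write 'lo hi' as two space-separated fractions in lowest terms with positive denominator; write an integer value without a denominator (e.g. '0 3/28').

0 1/10

C = [0, 7/22, 1/2, 10/11, 1]
j=0 picked index 1: u0 ∈ [0, 7/22)
j=1 picked index 1: u0 ∈ [-1/5, 13/110)
j=2 picked index 2: u0 ∈ [-9/110, 1/10)
j=3 picked index 3: u0 ∈ [-1/10, 17/55)
j=4 picked index 3: u0 ∈ [-3/10, 6/55)
intersection: [0, 1/10)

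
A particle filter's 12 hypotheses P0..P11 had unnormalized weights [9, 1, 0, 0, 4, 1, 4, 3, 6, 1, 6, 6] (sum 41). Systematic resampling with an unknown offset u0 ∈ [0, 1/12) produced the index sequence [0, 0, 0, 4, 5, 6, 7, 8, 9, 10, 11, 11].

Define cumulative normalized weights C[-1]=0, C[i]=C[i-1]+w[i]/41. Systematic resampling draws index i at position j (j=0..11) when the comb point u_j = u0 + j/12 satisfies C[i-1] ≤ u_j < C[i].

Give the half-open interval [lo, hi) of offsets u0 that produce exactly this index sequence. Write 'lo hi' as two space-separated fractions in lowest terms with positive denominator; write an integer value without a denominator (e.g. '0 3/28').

C = [9/41, 10/41, 10/41, 10/41, 14/41, 15/41, 19/41, 22/41, 28/41, 29/41, 35/41, 1]
j=0 picked index 0: u0 ∈ [0, 9/41)
j=1 picked index 0: u0 ∈ [-1/12, 67/492)
j=2 picked index 0: u0 ∈ [-1/6, 13/246)
j=3 picked index 4: u0 ∈ [-1/164, 15/164)
j=4 picked index 5: u0 ∈ [1/123, 4/123)
j=5 picked index 6: u0 ∈ [-25/492, 23/492)
j=6 picked index 7: u0 ∈ [-3/82, 3/82)
j=7 picked index 8: u0 ∈ [-23/492, 49/492)
j=8 picked index 9: u0 ∈ [2/123, 5/123)
j=9 picked index 10: u0 ∈ [-7/164, 17/164)
j=10 picked index 11: u0 ∈ [5/246, 1/6)
j=11 picked index 11: u0 ∈ [-31/492, 1/12)
intersection: [5/246, 4/123)

5/246 4/123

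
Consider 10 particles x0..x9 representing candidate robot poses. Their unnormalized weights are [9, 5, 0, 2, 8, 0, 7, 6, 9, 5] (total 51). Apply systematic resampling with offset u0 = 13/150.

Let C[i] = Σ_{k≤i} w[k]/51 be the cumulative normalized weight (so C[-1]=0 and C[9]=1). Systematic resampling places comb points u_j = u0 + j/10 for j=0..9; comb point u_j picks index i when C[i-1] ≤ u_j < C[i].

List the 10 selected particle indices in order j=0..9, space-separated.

0 1 3 4 6 6 7 8 8 9

C = [3/17, 14/51, 14/51, 16/51, 8/17, 8/17, 31/51, 37/51, 46/51, 1]
j=0: u_0=13/150 ∈ [0, 3/17) → index 0
j=1: u_1=14/75 ∈ [3/17, 14/51) → index 1
j=2: u_2=43/150 ∈ [14/51, 16/51) → index 3
j=3: u_3=29/75 ∈ [16/51, 8/17) → index 4
j=4: u_4=73/150 ∈ [8/17, 31/51) → index 6
j=5: u_5=44/75 ∈ [8/17, 31/51) → index 6
j=6: u_6=103/150 ∈ [31/51, 37/51) → index 7
j=7: u_7=59/75 ∈ [37/51, 46/51) → index 8
j=8: u_8=133/150 ∈ [37/51, 46/51) → index 8
j=9: u_9=74/75 ∈ [46/51, 1) → index 9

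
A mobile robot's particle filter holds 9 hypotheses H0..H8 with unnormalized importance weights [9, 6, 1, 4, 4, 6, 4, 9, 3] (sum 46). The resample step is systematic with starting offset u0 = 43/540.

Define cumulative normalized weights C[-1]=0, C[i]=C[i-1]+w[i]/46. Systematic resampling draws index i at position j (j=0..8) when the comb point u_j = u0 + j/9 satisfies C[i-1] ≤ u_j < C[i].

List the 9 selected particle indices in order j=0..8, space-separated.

0 0 1 3 5 5 7 7 8

C = [9/46, 15/46, 8/23, 10/23, 12/23, 15/23, 17/23, 43/46, 1]
j=0: u_0=43/540 ∈ [0, 9/46) → index 0
j=1: u_1=103/540 ∈ [0, 9/46) → index 0
j=2: u_2=163/540 ∈ [9/46, 15/46) → index 1
j=3: u_3=223/540 ∈ [8/23, 10/23) → index 3
j=4: u_4=283/540 ∈ [12/23, 15/23) → index 5
j=5: u_5=343/540 ∈ [12/23, 15/23) → index 5
j=6: u_6=403/540 ∈ [17/23, 43/46) → index 7
j=7: u_7=463/540 ∈ [17/23, 43/46) → index 7
j=8: u_8=523/540 ∈ [43/46, 1) → index 8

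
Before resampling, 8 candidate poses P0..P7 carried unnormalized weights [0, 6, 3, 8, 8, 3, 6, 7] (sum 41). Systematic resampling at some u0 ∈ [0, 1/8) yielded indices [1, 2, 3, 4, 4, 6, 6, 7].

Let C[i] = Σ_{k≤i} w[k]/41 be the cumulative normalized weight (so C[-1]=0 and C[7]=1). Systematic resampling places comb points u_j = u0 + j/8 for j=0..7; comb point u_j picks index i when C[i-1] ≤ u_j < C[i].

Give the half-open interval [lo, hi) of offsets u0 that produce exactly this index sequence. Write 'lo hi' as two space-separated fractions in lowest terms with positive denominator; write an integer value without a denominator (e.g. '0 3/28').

19/328 13/164

C = [0, 6/41, 9/41, 17/41, 25/41, 28/41, 34/41, 1]
j=0 picked index 1: u0 ∈ [0, 6/41)
j=1 picked index 2: u0 ∈ [7/328, 31/328)
j=2 picked index 3: u0 ∈ [-5/164, 27/164)
j=3 picked index 4: u0 ∈ [13/328, 77/328)
j=4 picked index 4: u0 ∈ [-7/82, 9/82)
j=5 picked index 6: u0 ∈ [19/328, 67/328)
j=6 picked index 6: u0 ∈ [-11/164, 13/164)
j=7 picked index 7: u0 ∈ [-15/328, 1/8)
intersection: [19/328, 13/164)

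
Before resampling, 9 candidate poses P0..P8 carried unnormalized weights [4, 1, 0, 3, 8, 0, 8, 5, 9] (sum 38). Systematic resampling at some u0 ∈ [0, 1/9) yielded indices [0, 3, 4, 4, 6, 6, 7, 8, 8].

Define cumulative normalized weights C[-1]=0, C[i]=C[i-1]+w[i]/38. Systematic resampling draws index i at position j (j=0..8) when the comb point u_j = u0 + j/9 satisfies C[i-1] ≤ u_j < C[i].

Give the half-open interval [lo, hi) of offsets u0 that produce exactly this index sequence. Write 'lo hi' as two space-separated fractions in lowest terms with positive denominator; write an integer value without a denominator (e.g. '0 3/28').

C = [2/19, 5/38, 5/38, 4/19, 8/19, 8/19, 12/19, 29/38, 1]
j=0 picked index 0: u0 ∈ [0, 2/19)
j=1 picked index 3: u0 ∈ [7/342, 17/171)
j=2 picked index 4: u0 ∈ [-2/171, 34/171)
j=3 picked index 4: u0 ∈ [-7/57, 5/57)
j=4 picked index 6: u0 ∈ [-4/171, 32/171)
j=5 picked index 6: u0 ∈ [-23/171, 13/171)
j=6 picked index 7: u0 ∈ [-2/57, 11/114)
j=7 picked index 8: u0 ∈ [-5/342, 2/9)
j=8 picked index 8: u0 ∈ [-43/342, 1/9)
intersection: [7/342, 13/171)

7/342 13/171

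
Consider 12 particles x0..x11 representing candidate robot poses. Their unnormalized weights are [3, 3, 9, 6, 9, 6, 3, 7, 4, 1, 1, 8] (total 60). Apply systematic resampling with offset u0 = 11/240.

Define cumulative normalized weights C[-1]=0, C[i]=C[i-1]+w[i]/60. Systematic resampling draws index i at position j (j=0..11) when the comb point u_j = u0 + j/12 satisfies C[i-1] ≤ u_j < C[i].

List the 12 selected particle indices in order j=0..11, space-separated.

C = [1/20, 1/10, 1/4, 7/20, 1/2, 3/5, 13/20, 23/30, 5/6, 17/20, 13/15, 1]
j=0: u_0=11/240 ∈ [0, 1/20) → index 0
j=1: u_1=31/240 ∈ [1/10, 1/4) → index 2
j=2: u_2=17/80 ∈ [1/10, 1/4) → index 2
j=3: u_3=71/240 ∈ [1/4, 7/20) → index 3
j=4: u_4=91/240 ∈ [7/20, 1/2) → index 4
j=5: u_5=37/80 ∈ [7/20, 1/2) → index 4
j=6: u_6=131/240 ∈ [1/2, 3/5) → index 5
j=7: u_7=151/240 ∈ [3/5, 13/20) → index 6
j=8: u_8=57/80 ∈ [13/20, 23/30) → index 7
j=9: u_9=191/240 ∈ [23/30, 5/6) → index 8
j=10: u_10=211/240 ∈ [13/15, 1) → index 11
j=11: u_11=77/80 ∈ [13/15, 1) → index 11

0 2 2 3 4 4 5 6 7 8 11 11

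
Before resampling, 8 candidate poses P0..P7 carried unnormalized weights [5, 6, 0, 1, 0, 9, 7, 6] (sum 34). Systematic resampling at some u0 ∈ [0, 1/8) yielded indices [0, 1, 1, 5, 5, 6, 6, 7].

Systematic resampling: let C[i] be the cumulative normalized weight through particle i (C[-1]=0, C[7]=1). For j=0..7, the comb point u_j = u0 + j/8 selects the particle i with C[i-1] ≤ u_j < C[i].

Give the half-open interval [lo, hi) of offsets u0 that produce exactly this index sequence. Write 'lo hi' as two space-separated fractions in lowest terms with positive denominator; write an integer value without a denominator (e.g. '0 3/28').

C = [5/34, 11/34, 11/34, 6/17, 6/17, 21/34, 14/17, 1]
j=0 picked index 0: u0 ∈ [0, 5/34)
j=1 picked index 1: u0 ∈ [3/136, 27/136)
j=2 picked index 1: u0 ∈ [-7/68, 5/68)
j=3 picked index 5: u0 ∈ [-3/136, 33/136)
j=4 picked index 5: u0 ∈ [-5/34, 2/17)
j=5 picked index 6: u0 ∈ [-1/136, 27/136)
j=6 picked index 6: u0 ∈ [-9/68, 5/68)
j=7 picked index 7: u0 ∈ [-7/136, 1/8)
intersection: [3/136, 5/68)

3/136 5/68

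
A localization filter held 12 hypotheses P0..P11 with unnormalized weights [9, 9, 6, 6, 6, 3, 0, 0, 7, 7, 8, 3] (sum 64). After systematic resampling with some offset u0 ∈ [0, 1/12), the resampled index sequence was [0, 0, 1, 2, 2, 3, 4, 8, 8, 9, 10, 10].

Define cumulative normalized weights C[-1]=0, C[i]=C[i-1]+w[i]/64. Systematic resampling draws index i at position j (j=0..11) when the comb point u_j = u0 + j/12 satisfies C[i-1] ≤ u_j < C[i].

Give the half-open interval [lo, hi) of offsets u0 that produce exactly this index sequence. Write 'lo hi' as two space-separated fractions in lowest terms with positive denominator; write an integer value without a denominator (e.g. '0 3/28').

C = [9/64, 9/32, 3/8, 15/32, 9/16, 39/64, 39/64, 39/64, 23/32, 53/64, 61/64, 1]
j=0 picked index 0: u0 ∈ [0, 9/64)
j=1 picked index 0: u0 ∈ [-1/12, 11/192)
j=2 picked index 1: u0 ∈ [-5/192, 11/96)
j=3 picked index 2: u0 ∈ [1/32, 1/8)
j=4 picked index 2: u0 ∈ [-5/96, 1/24)
j=5 picked index 3: u0 ∈ [-1/24, 5/96)
j=6 picked index 4: u0 ∈ [-1/32, 1/16)
j=7 picked index 8: u0 ∈ [5/192, 13/96)
j=8 picked index 8: u0 ∈ [-11/192, 5/96)
j=9 picked index 9: u0 ∈ [-1/32, 5/64)
j=10 picked index 10: u0 ∈ [-1/192, 23/192)
j=11 picked index 10: u0 ∈ [-17/192, 7/192)
intersection: [1/32, 7/192)

1/32 7/192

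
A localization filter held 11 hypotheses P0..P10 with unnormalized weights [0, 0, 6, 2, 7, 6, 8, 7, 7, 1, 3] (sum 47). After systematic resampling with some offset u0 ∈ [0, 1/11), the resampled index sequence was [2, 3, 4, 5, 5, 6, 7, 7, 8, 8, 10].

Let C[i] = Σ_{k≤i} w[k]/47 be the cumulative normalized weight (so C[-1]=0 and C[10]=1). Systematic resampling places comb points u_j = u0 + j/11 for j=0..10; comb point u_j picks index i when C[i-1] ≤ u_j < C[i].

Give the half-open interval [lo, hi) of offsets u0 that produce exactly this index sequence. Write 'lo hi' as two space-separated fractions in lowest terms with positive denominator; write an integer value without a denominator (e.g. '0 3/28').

C = [0, 0, 6/47, 8/47, 15/47, 21/47, 29/47, 36/47, 43/47, 44/47, 1]
j=0 picked index 2: u0 ∈ [0, 6/47)
j=1 picked index 3: u0 ∈ [19/517, 41/517)
j=2 picked index 4: u0 ∈ [-6/517, 71/517)
j=3 picked index 5: u0 ∈ [24/517, 90/517)
j=4 picked index 5: u0 ∈ [-23/517, 43/517)
j=5 picked index 6: u0 ∈ [-4/517, 84/517)
j=6 picked index 7: u0 ∈ [37/517, 114/517)
j=7 picked index 7: u0 ∈ [-10/517, 67/517)
j=8 picked index 8: u0 ∈ [20/517, 97/517)
j=9 picked index 8: u0 ∈ [-27/517, 50/517)
j=10 picked index 10: u0 ∈ [14/517, 1/11)
intersection: [37/517, 41/517)

37/517 41/517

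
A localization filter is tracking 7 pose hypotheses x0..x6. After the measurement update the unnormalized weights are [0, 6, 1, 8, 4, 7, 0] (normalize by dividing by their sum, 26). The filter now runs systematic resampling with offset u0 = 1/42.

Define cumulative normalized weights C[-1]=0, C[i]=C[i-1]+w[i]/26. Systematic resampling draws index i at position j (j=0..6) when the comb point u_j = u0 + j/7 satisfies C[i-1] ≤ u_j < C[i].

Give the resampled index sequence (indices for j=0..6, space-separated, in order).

1 1 3 3 4 5 5

C = [0, 3/13, 7/26, 15/26, 19/26, 1, 1]
j=0: u_0=1/42 ∈ [0, 3/13) → index 1
j=1: u_1=1/6 ∈ [0, 3/13) → index 1
j=2: u_2=13/42 ∈ [7/26, 15/26) → index 3
j=3: u_3=19/42 ∈ [7/26, 15/26) → index 3
j=4: u_4=25/42 ∈ [15/26, 19/26) → index 4
j=5: u_5=31/42 ∈ [19/26, 1) → index 5
j=6: u_6=37/42 ∈ [19/26, 1) → index 5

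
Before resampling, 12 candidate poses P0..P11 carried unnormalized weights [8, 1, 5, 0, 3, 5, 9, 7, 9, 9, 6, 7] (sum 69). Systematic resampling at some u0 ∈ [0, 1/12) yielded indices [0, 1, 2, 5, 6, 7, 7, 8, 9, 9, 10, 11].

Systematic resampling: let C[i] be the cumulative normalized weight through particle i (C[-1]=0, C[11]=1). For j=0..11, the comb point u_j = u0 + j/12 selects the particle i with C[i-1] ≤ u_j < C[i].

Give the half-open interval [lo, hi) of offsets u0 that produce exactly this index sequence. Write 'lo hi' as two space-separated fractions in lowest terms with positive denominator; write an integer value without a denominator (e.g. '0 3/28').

C = [8/69, 3/23, 14/69, 14/69, 17/69, 22/69, 31/69, 38/69, 47/69, 56/69, 62/69, 1]
j=0 picked index 0: u0 ∈ [0, 8/69)
j=1 picked index 1: u0 ∈ [3/92, 13/276)
j=2 picked index 2: u0 ∈ [-5/138, 5/138)
j=3 picked index 5: u0 ∈ [-1/276, 19/276)
j=4 picked index 6: u0 ∈ [-1/69, 8/69)
j=5 picked index 7: u0 ∈ [3/92, 37/276)
j=6 picked index 7: u0 ∈ [-7/138, 7/138)
j=7 picked index 8: u0 ∈ [-3/92, 9/92)
j=8 picked index 9: u0 ∈ [1/69, 10/69)
j=9 picked index 9: u0 ∈ [-19/276, 17/276)
j=10 picked index 10: u0 ∈ [-1/46, 3/46)
j=11 picked index 11: u0 ∈ [-5/276, 1/12)
intersection: [3/92, 5/138)

3/92 5/138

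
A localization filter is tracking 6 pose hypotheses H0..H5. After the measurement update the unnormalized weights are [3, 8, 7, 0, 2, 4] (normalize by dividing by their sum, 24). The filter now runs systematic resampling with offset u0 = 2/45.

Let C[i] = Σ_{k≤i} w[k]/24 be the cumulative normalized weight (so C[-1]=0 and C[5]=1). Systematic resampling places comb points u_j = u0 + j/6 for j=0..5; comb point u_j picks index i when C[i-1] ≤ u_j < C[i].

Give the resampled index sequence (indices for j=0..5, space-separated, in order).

C = [1/8, 11/24, 3/4, 3/4, 5/6, 1]
j=0: u_0=2/45 ∈ [0, 1/8) → index 0
j=1: u_1=19/90 ∈ [1/8, 11/24) → index 1
j=2: u_2=17/45 ∈ [1/8, 11/24) → index 1
j=3: u_3=49/90 ∈ [11/24, 3/4) → index 2
j=4: u_4=32/45 ∈ [11/24, 3/4) → index 2
j=5: u_5=79/90 ∈ [5/6, 1) → index 5

0 1 1 2 2 5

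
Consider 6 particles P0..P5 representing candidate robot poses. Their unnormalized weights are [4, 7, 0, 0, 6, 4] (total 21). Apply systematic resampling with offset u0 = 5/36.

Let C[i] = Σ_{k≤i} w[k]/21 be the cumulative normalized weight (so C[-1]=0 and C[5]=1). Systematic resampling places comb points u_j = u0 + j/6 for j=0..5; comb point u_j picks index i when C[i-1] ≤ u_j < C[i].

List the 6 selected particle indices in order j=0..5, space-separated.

0 1 1 4 4 5

C = [4/21, 11/21, 11/21, 11/21, 17/21, 1]
j=0: u_0=5/36 ∈ [0, 4/21) → index 0
j=1: u_1=11/36 ∈ [4/21, 11/21) → index 1
j=2: u_2=17/36 ∈ [4/21, 11/21) → index 1
j=3: u_3=23/36 ∈ [11/21, 17/21) → index 4
j=4: u_4=29/36 ∈ [11/21, 17/21) → index 4
j=5: u_5=35/36 ∈ [17/21, 1) → index 5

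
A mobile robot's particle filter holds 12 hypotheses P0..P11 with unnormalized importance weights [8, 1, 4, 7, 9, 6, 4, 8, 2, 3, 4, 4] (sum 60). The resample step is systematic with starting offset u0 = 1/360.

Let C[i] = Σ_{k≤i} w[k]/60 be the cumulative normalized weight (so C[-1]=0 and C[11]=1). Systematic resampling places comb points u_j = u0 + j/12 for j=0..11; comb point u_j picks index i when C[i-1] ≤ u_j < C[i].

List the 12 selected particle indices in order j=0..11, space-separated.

C = [2/15, 3/20, 13/60, 1/3, 29/60, 7/12, 13/20, 47/60, 49/60, 13/15, 14/15, 1]
j=0: u_0=1/360 ∈ [0, 2/15) → index 0
j=1: u_1=31/360 ∈ [0, 2/15) → index 0
j=2: u_2=61/360 ∈ [3/20, 13/60) → index 2
j=3: u_3=91/360 ∈ [13/60, 1/3) → index 3
j=4: u_4=121/360 ∈ [1/3, 29/60) → index 4
j=5: u_5=151/360 ∈ [1/3, 29/60) → index 4
j=6: u_6=181/360 ∈ [29/60, 7/12) → index 5
j=7: u_7=211/360 ∈ [7/12, 13/20) → index 6
j=8: u_8=241/360 ∈ [13/20, 47/60) → index 7
j=9: u_9=271/360 ∈ [13/20, 47/60) → index 7
j=10: u_10=301/360 ∈ [49/60, 13/15) → index 9
j=11: u_11=331/360 ∈ [13/15, 14/15) → index 10

0 0 2 3 4 4 5 6 7 7 9 10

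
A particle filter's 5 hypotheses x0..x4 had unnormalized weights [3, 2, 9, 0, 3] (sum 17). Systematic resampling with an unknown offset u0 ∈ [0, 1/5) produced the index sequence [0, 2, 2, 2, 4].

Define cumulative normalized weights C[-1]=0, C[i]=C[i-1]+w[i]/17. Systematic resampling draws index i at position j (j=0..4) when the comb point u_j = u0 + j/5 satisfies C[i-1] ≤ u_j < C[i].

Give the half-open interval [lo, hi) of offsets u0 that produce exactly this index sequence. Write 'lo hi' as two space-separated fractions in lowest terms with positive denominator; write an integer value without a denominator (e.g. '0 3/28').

C = [3/17, 5/17, 14/17, 14/17, 1]
j=0 picked index 0: u0 ∈ [0, 3/17)
j=1 picked index 2: u0 ∈ [8/85, 53/85)
j=2 picked index 2: u0 ∈ [-9/85, 36/85)
j=3 picked index 2: u0 ∈ [-26/85, 19/85)
j=4 picked index 4: u0 ∈ [2/85, 1/5)
intersection: [8/85, 3/17)

8/85 3/17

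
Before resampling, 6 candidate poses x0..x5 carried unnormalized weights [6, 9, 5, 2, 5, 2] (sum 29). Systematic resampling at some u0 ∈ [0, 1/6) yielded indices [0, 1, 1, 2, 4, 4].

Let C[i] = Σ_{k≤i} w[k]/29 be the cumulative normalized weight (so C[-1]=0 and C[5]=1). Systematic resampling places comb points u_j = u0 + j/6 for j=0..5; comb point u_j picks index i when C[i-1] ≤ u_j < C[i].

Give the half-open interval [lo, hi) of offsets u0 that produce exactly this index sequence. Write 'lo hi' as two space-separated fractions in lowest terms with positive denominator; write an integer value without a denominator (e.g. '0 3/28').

C = [6/29, 15/29, 20/29, 22/29, 27/29, 1]
j=0 picked index 0: u0 ∈ [0, 6/29)
j=1 picked index 1: u0 ∈ [7/174, 61/174)
j=2 picked index 1: u0 ∈ [-11/87, 16/87)
j=3 picked index 2: u0 ∈ [1/58, 11/58)
j=4 picked index 4: u0 ∈ [8/87, 23/87)
j=5 picked index 4: u0 ∈ [-13/174, 17/174)
intersection: [8/87, 17/174)

8/87 17/174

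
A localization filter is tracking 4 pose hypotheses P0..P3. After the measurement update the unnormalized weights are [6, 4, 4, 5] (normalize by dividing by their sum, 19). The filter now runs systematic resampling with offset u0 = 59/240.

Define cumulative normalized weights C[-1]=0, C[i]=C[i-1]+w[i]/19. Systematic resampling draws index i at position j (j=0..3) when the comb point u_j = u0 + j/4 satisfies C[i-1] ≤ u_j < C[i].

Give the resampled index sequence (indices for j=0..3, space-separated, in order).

0 1 3 3

C = [6/19, 10/19, 14/19, 1]
j=0: u_0=59/240 ∈ [0, 6/19) → index 0
j=1: u_1=119/240 ∈ [6/19, 10/19) → index 1
j=2: u_2=179/240 ∈ [14/19, 1) → index 3
j=3: u_3=239/240 ∈ [14/19, 1) → index 3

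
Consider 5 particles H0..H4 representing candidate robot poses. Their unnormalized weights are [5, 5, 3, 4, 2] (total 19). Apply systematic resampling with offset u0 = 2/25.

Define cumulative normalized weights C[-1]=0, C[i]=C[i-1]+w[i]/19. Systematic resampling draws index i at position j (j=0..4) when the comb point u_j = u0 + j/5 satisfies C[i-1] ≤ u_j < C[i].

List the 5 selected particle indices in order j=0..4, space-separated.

C = [5/19, 10/19, 13/19, 17/19, 1]
j=0: u_0=2/25 ∈ [0, 5/19) → index 0
j=1: u_1=7/25 ∈ [5/19, 10/19) → index 1
j=2: u_2=12/25 ∈ [5/19, 10/19) → index 1
j=3: u_3=17/25 ∈ [10/19, 13/19) → index 2
j=4: u_4=22/25 ∈ [13/19, 17/19) → index 3

0 1 1 2 3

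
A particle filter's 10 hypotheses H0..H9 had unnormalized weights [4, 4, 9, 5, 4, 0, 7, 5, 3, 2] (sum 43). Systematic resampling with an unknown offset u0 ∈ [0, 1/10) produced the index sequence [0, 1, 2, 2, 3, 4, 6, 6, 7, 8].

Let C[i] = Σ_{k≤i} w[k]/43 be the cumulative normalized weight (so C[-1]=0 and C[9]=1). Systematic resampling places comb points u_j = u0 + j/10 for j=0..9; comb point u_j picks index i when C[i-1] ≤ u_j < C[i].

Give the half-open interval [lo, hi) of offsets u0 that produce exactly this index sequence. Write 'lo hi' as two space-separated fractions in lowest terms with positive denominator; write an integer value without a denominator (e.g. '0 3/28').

C = [4/43, 8/43, 17/43, 22/43, 26/43, 26/43, 33/43, 38/43, 41/43, 1]
j=0 picked index 0: u0 ∈ [0, 4/43)
j=1 picked index 1: u0 ∈ [-3/430, 37/430)
j=2 picked index 2: u0 ∈ [-3/215, 42/215)
j=3 picked index 2: u0 ∈ [-49/430, 41/430)
j=4 picked index 3: u0 ∈ [-1/215, 24/215)
j=5 picked index 4: u0 ∈ [1/86, 9/86)
j=6 picked index 6: u0 ∈ [1/215, 36/215)
j=7 picked index 6: u0 ∈ [-41/430, 29/430)
j=8 picked index 7: u0 ∈ [-7/215, 18/215)
j=9 picked index 8: u0 ∈ [-7/430, 23/430)
intersection: [1/86, 23/430)

1/86 23/430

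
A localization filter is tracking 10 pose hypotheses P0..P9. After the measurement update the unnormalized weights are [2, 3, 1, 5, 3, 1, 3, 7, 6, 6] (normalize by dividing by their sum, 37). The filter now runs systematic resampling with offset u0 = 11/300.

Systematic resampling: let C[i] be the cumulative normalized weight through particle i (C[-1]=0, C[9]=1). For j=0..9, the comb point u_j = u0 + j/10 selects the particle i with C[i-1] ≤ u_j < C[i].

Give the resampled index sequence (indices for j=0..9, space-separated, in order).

0 2 3 4 6 7 7 8 8 9

C = [2/37, 5/37, 6/37, 11/37, 14/37, 15/37, 18/37, 25/37, 31/37, 1]
j=0: u_0=11/300 ∈ [0, 2/37) → index 0
j=1: u_1=41/300 ∈ [5/37, 6/37) → index 2
j=2: u_2=71/300 ∈ [6/37, 11/37) → index 3
j=3: u_3=101/300 ∈ [11/37, 14/37) → index 4
j=4: u_4=131/300 ∈ [15/37, 18/37) → index 6
j=5: u_5=161/300 ∈ [18/37, 25/37) → index 7
j=6: u_6=191/300 ∈ [18/37, 25/37) → index 7
j=7: u_7=221/300 ∈ [25/37, 31/37) → index 8
j=8: u_8=251/300 ∈ [25/37, 31/37) → index 8
j=9: u_9=281/300 ∈ [31/37, 1) → index 9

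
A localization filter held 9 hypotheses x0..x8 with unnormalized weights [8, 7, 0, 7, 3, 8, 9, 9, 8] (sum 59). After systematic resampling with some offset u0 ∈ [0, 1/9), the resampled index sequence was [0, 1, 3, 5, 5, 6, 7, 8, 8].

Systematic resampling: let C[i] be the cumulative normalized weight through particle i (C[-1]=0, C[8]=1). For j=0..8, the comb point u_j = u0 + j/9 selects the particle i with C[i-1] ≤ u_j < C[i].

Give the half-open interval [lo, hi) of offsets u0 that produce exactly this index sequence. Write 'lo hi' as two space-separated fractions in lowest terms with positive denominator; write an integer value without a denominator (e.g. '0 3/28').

C = [8/59, 15/59, 15/59, 22/59, 25/59, 33/59, 42/59, 51/59, 1]
j=0 picked index 0: u0 ∈ [0, 8/59)
j=1 picked index 1: u0 ∈ [13/531, 76/531)
j=2 picked index 3: u0 ∈ [17/531, 80/531)
j=3 picked index 5: u0 ∈ [16/177, 40/177)
j=4 picked index 5: u0 ∈ [-11/531, 61/531)
j=5 picked index 6: u0 ∈ [2/531, 83/531)
j=6 picked index 7: u0 ∈ [8/177, 35/177)
j=7 picked index 8: u0 ∈ [46/531, 2/9)
j=8 picked index 8: u0 ∈ [-13/531, 1/9)
intersection: [16/177, 1/9)

16/177 1/9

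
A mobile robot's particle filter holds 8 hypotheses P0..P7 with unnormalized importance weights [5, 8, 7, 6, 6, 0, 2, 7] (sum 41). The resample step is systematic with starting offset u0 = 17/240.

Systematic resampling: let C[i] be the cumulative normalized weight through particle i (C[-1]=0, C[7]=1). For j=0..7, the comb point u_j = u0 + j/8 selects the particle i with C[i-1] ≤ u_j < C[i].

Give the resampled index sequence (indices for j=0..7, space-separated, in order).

C = [5/41, 13/41, 20/41, 26/41, 32/41, 32/41, 34/41, 1]
j=0: u_0=17/240 ∈ [0, 5/41) → index 0
j=1: u_1=47/240 ∈ [5/41, 13/41) → index 1
j=2: u_2=77/240 ∈ [13/41, 20/41) → index 2
j=3: u_3=107/240 ∈ [13/41, 20/41) → index 2
j=4: u_4=137/240 ∈ [20/41, 26/41) → index 3
j=5: u_5=167/240 ∈ [26/41, 32/41) → index 4
j=6: u_6=197/240 ∈ [32/41, 34/41) → index 6
j=7: u_7=227/240 ∈ [34/41, 1) → index 7

0 1 2 2 3 4 6 7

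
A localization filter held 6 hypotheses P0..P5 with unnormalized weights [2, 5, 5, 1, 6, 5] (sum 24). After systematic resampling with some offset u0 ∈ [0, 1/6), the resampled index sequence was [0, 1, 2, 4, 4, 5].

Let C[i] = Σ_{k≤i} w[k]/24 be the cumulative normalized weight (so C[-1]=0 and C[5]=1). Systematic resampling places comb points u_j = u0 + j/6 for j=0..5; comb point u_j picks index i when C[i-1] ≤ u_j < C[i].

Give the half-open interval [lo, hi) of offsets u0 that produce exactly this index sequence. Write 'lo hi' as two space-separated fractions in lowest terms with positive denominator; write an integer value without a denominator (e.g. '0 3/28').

C = [1/12, 7/24, 1/2, 13/24, 19/24, 1]
j=0 picked index 0: u0 ∈ [0, 1/12)
j=1 picked index 1: u0 ∈ [-1/12, 1/8)
j=2 picked index 2: u0 ∈ [-1/24, 1/6)
j=3 picked index 4: u0 ∈ [1/24, 7/24)
j=4 picked index 4: u0 ∈ [-1/8, 1/8)
j=5 picked index 5: u0 ∈ [-1/24, 1/6)
intersection: [1/24, 1/12)

1/24 1/12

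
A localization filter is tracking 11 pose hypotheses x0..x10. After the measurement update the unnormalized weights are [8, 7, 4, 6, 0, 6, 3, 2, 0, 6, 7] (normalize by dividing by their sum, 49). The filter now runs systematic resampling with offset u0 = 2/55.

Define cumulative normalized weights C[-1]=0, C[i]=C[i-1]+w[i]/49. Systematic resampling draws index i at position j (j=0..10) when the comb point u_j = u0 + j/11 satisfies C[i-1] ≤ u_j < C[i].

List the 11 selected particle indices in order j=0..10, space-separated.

C = [8/49, 15/49, 19/49, 25/49, 25/49, 31/49, 34/49, 36/49, 36/49, 6/7, 1]
j=0: u_0=2/55 ∈ [0, 8/49) → index 0
j=1: u_1=7/55 ∈ [0, 8/49) → index 0
j=2: u_2=12/55 ∈ [8/49, 15/49) → index 1
j=3: u_3=17/55 ∈ [15/49, 19/49) → index 2
j=4: u_4=2/5 ∈ [19/49, 25/49) → index 3
j=5: u_5=27/55 ∈ [19/49, 25/49) → index 3
j=6: u_6=32/55 ∈ [25/49, 31/49) → index 5
j=7: u_7=37/55 ∈ [31/49, 34/49) → index 6
j=8: u_8=42/55 ∈ [36/49, 6/7) → index 9
j=9: u_9=47/55 ∈ [36/49, 6/7) → index 9
j=10: u_10=52/55 ∈ [6/7, 1) → index 10

0 0 1 2 3 3 5 6 9 9 10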